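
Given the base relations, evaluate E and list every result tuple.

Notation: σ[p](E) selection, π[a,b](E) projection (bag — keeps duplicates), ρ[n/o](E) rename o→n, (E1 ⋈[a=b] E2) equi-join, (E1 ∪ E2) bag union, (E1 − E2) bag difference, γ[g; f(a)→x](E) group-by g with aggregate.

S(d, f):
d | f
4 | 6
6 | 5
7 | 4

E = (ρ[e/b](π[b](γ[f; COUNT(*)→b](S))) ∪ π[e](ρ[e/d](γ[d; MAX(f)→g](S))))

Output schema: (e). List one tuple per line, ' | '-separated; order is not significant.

Stepwise |·|:
  S → 3
  γ[f; COUNT(*)→b](S) → 3
  π[b](γ[f; COUNT(*)→b](S)) → 3
  ρ[e/b](π[b](γ[f; COUNT(*)→b](S))) → 3
  S → 3
  γ[d; MAX(f)→g](S) → 3
  ρ[e/d](γ[d; MAX(f)→g](S)) → 3
  π[e](ρ[e/d](γ[d; MAX(f)→g](S))) → 3
  (ρ[e/b](π[b](γ[f; COUNT(*)→b](S))) ∪ π[e](ρ[e/d](γ[d; MAX(f)→g](S)))) → 6

== RESULT ==
e
1
1
1
4
6
7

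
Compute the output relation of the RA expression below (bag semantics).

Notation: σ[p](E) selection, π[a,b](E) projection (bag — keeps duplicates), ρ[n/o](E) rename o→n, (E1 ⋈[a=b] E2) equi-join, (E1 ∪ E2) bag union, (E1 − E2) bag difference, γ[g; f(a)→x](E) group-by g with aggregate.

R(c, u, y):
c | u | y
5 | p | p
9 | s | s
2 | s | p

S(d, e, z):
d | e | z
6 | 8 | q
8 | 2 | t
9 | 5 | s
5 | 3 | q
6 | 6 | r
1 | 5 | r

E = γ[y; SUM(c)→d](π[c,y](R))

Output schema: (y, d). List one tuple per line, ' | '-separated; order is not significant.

Stepwise |·|:
  R → 3
  π[c,y](R) → 3
  γ[y; SUM(c)→d](π[c,y](R)) → 2

== RESULT ==
y | d
p | 7
s | 9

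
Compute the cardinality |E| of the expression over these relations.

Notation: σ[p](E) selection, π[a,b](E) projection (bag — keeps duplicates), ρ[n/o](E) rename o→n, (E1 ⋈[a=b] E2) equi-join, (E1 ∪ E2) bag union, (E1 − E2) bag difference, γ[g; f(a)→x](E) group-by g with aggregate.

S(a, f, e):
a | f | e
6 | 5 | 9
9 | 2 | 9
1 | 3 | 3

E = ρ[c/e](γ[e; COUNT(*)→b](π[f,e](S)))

Stepwise |·|:
  S → 3
  π[f,e](S) → 3
  γ[e; COUNT(*)→b](π[f,e](S)) → 2
  ρ[c/e](γ[e; COUNT(*)→b](π[f,e](S))) → 2

|E| = 2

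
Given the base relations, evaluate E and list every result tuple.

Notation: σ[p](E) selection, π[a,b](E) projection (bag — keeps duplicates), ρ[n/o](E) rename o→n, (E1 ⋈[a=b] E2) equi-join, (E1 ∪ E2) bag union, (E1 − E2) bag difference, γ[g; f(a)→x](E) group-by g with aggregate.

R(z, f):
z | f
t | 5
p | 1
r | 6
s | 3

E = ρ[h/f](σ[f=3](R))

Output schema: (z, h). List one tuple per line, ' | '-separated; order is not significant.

Row counts bottom-up:
  R → 4
  σ[f=3](R) → 1
  ρ[h/f](σ[f=3](R)) → 1

== RESULT ==
z | h
s | 3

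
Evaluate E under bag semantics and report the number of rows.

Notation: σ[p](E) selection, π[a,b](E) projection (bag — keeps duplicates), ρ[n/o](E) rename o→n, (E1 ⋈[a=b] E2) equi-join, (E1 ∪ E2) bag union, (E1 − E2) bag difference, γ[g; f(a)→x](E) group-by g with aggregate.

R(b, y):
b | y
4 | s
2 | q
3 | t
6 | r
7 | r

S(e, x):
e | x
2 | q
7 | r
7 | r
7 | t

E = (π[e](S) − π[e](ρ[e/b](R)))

Row counts bottom-up:
  S → 4
  π[e](S) → 4
  R → 5
  ρ[e/b](R) → 5
  π[e](ρ[e/b](R)) → 5
  (π[e](S) − π[e](ρ[e/b](R))) → 2

|E| = 2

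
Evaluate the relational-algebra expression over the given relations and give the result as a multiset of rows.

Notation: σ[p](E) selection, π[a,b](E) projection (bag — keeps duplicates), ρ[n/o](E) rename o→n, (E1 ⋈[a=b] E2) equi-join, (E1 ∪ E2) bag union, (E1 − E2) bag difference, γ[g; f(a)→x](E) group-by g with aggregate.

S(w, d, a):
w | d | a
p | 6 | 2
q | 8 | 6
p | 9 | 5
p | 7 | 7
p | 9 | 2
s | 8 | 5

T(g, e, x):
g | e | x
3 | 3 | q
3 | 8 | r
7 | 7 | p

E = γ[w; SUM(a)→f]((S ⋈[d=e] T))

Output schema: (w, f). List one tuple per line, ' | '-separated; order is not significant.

Row counts bottom-up:
  S → 6
  T → 3
  (S ⋈[d=e] T) → 3
  γ[w; SUM(a)→f]((S ⋈[d=e] T)) → 3

== RESULT ==
w | f
p | 7
q | 6
s | 5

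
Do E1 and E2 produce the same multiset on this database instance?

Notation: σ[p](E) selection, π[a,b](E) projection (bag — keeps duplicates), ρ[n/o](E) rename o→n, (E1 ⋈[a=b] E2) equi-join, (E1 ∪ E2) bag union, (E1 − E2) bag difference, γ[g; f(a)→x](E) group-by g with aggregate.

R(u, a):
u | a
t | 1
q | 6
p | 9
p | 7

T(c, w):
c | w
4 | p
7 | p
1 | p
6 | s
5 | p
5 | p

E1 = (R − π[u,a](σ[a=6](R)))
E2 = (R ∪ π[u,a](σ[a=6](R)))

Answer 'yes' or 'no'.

E1 subexpression sizes:
  R → 4
  R → 4
  σ[a=6](R) → 1
  π[u,a](σ[a=6](R)) → 1
  (R − π[u,a](σ[a=6](R))) → 3
E2 subexpression sizes:
  R → 4
  R → 4
  σ[a=6](R) → 1
  π[u,a](σ[a=6](R)) → 1
  (R ∪ π[u,a](σ[a=6](R))) → 5

E1 result:
u | a
p | 7
p | 9
t | 1
E2 result:
u | a
p | 7
p | 9
q | 6
q | 6
t | 1
Witness: ('q', 6) appears 0× in E1 but 2× in E2.

no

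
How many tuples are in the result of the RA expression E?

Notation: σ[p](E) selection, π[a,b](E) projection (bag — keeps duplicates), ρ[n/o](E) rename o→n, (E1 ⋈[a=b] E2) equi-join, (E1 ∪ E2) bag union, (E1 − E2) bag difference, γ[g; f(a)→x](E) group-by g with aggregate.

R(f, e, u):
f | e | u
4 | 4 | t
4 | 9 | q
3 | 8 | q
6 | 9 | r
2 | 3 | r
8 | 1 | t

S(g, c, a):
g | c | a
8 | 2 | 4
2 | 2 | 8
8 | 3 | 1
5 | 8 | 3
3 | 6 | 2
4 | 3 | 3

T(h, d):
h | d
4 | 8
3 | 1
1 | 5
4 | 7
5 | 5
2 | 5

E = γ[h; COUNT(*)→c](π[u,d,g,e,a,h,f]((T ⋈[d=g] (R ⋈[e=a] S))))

Subexpression sizes:
  T → 6
  R → 6
  S → 6
  (R ⋈[e=a] S) → 5
  (T ⋈[d=g] (R ⋈[e=a] S)) → 5
  π[u,d,g,e,a,h,f]((T ⋈[d=g] (R ⋈[e=a] S))) → 5
  γ[h; COUNT(*)→c](π[u,d,g,e,a,h,f]((T ⋈[d=g] (R ⋈[e=a] S)))) → 4

|E| = 4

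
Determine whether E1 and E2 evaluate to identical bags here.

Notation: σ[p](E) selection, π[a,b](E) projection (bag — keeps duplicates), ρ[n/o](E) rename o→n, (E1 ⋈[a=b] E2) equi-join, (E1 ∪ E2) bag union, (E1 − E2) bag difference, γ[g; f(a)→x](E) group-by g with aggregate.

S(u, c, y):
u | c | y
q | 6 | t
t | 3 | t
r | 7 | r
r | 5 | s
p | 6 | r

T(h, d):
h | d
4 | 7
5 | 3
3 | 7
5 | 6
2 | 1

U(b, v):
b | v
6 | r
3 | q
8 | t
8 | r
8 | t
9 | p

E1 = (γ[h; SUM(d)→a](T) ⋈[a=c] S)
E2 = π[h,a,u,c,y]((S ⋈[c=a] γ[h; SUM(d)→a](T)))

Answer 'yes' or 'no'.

E1 row counts bottom-up:
  T → 5
  γ[h; SUM(d)→a](T) → 4
  S → 5
  (γ[h; SUM(d)→a](T) ⋈[a=c] S) → 2
E2 row counts bottom-up:
  S → 5
  T → 5
  γ[h; SUM(d)→a](T) → 4
  (S ⋈[c=a] γ[h; SUM(d)→a](T)) → 2
  π[h,a,u,c,y]((S ⋈[c=a] γ[h; SUM(d)→a](T))) → 2

E1 and E2 produce the same multiset:
h | a | u | c | y
3 | 7 | r | 7 | r
4 | 7 | r | 7 | r

yes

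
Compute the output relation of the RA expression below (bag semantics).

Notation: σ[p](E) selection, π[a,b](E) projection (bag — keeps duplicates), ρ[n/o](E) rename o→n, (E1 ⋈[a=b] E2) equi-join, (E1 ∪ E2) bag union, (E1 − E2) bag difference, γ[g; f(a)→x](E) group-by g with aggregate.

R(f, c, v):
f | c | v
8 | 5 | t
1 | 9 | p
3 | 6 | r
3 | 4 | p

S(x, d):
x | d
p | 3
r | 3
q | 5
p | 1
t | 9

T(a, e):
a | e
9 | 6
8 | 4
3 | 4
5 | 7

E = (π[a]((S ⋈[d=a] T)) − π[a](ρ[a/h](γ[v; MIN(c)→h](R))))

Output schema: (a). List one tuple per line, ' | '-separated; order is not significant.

Per-node cardinality:
  S → 5
  T → 4
  (S ⋈[d=a] T) → 4
  π[a]((S ⋈[d=a] T)) → 4
  R → 4
  γ[v; MIN(c)→h](R) → 3
  ρ[a/h](γ[v; MIN(c)→h](R)) → 3
  π[a](ρ[a/h](γ[v; MIN(c)→h](R))) → 3
  (π[a]((S ⋈[d=a] T)) − π[a](ρ[a/h](γ[v; MIN(c)→h](R)))) → 3

== RESULT ==
a
3
3
9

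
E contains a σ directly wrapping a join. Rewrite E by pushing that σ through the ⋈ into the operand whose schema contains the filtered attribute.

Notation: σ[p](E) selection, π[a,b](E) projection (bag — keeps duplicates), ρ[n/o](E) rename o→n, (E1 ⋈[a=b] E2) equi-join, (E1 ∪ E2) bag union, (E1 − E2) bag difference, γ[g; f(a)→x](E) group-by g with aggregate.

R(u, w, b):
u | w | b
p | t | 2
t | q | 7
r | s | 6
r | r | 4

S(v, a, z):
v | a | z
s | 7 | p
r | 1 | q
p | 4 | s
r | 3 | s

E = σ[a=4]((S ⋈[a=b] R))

σ filters on a, owned by the left side.
E' = (σ[a=4](S) ⋈[a=b] R)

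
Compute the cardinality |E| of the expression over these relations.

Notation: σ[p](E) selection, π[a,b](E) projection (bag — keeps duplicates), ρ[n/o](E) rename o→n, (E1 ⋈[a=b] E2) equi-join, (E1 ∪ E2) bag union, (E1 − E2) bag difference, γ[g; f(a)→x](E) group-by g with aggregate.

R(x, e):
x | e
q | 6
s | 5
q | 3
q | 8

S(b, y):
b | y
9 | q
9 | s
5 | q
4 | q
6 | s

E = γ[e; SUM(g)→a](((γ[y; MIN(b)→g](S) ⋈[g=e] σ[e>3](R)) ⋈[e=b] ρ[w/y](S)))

Subexpression sizes:
  S → 5
  γ[y; MIN(b)→g](S) → 2
  R → 4
  σ[e>3](R) → 3
  (γ[y; MIN(b)→g](S) ⋈[g=e] σ[e>3](R)) → 1
  S → 5
  ρ[w/y](S) → 5
  ((γ[y; MIN(b)→g](S) ⋈[g=e] σ[e>3](R)) ⋈[e=b] ρ[w/y](S)) → 1
  γ[e; SUM(g)→a](((γ[y; MIN(b)→g](S) ⋈[g=e] σ[e>3](R)) ⋈[e=b] ρ[w/y](S))) → 1

|E| = 1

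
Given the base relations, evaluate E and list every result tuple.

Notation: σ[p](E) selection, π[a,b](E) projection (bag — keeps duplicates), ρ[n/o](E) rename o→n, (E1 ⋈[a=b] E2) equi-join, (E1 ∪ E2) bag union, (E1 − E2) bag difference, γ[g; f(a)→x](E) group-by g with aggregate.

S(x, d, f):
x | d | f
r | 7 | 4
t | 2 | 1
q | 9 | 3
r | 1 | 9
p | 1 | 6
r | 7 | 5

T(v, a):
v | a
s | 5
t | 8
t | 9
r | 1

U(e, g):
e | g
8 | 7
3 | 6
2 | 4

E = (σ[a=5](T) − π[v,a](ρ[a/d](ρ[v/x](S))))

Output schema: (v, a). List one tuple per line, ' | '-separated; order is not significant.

Row counts bottom-up:
  T → 4
  σ[a=5](T) → 1
  S → 6
  ρ[v/x](S) → 6
  ρ[a/d](ρ[v/x](S)) → 6
  π[v,a](ρ[a/d](ρ[v/x](S))) → 6
  (σ[a=5](T) − π[v,a](ρ[a/d](ρ[v/x](S)))) → 1

== RESULT ==
v | a
s | 5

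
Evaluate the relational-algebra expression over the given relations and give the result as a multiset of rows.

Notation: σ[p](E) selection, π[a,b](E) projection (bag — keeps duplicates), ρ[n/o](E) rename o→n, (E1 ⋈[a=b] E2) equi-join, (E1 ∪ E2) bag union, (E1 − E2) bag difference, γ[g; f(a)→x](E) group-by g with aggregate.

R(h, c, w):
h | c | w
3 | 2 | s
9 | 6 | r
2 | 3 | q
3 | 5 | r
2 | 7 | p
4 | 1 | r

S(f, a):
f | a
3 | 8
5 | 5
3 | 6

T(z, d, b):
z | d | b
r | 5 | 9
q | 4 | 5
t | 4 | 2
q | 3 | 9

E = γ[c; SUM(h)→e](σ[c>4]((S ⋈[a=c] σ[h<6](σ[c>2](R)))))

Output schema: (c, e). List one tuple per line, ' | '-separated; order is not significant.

Stepwise |·|:
  S → 3
  R → 6
  σ[c>2](R) → 4
  σ[h<6](σ[c>2](R)) → 3
  (S ⋈[a=c] σ[h<6](σ[c>2](R))) → 1
  σ[c>4]((S ⋈[a=c] σ[h<6](σ[c>2](R)))) → 1
  γ[c; SUM(h)→e](σ[c>4]((S ⋈[a=c] σ[h<6](σ[c>2](R))))) → 1

== RESULT ==
c | e
5 | 3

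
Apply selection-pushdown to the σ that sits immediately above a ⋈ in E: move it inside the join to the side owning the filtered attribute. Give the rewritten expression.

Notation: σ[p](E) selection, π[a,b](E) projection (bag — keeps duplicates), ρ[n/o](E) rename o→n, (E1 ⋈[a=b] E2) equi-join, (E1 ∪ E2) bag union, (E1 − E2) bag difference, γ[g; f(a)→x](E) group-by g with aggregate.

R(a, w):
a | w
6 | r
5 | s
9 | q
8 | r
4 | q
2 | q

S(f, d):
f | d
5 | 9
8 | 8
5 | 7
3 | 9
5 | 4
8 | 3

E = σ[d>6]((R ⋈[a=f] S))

σ filters on d, owned by the right side.
E' = (R ⋈[a=f] σ[d>6](S))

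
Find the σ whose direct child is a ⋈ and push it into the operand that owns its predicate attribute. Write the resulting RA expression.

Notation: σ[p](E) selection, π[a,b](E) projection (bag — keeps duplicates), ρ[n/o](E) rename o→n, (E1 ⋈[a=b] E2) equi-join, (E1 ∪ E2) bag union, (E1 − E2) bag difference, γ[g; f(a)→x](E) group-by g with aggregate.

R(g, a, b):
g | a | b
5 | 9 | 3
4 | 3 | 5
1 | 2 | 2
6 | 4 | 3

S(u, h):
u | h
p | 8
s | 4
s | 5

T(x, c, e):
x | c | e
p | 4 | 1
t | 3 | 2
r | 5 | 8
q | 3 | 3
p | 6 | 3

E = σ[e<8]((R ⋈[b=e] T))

σ filters on e, owned by the right side.
E' = (R ⋈[b=e] σ[e<8](T))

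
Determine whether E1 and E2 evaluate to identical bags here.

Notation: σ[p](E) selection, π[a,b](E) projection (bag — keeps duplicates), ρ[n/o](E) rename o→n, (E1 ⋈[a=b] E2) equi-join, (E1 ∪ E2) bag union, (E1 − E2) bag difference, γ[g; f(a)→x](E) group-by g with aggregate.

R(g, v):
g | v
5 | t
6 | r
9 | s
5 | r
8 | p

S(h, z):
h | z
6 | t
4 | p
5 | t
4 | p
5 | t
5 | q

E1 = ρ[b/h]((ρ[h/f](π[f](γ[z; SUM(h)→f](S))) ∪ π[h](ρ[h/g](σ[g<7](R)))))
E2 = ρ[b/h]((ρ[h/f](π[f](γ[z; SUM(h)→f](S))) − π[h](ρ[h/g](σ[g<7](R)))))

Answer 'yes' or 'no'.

E1 stepwise |·|:
  S → 6
  γ[z; SUM(h)→f](S) → 3
  π[f](γ[z; SUM(h)→f](S)) → 3
  ρ[h/f](π[f](γ[z; SUM(h)→f](S))) → 3
  R → 5
  σ[g<7](R) → 3
  ρ[h/g](σ[g<7](R)) → 3
  π[h](ρ[h/g](σ[g<7](R))) → 3
  (ρ[h/f](π[f](γ[z; SUM(h)→f](S))) ∪ π[h](ρ[h/g](σ[g<7](R)))) → 6
  ρ[b/h]((ρ[h/f](π[f](γ[z; SUM(h)→f](S))) ∪ π[h](ρ[h/g](σ[g<7](R))))) → 6
E2 stepwise |·|:
  S → 6
  γ[z; SUM(h)→f](S) → 3
  π[f](γ[z; SUM(h)→f](S)) → 3
  ρ[h/f](π[f](γ[z; SUM(h)→f](S))) → 3
  R → 5
  σ[g<7](R) → 3
  ρ[h/g](σ[g<7](R)) → 3
  π[h](ρ[h/g](σ[g<7](R))) → 3
  (ρ[h/f](π[f](γ[z; SUM(h)→f](S))) − π[h](ρ[h/g](σ[g<7](R)))) → 2
  ρ[b/h]((ρ[h/f](π[f](γ[z; SUM(h)→f](S))) − π[h](ρ[h/g](σ[g<7](R))))) → 2

E1 result:
b
5
5
5
6
8
16
E2 result:
b
8
16
Witness: (6,) appears 1× in E1 but 0× in E2.

no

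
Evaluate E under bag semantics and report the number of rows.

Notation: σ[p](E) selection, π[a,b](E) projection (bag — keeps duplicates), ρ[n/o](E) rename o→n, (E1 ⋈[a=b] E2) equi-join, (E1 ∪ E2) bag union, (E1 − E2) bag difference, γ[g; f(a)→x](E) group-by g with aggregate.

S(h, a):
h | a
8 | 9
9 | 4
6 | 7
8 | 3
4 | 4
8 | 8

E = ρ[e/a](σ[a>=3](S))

Subexpression sizes:
  S → 6
  σ[a>=3](S) → 6
  ρ[e/a](σ[a>=3](S)) → 6

|E| = 6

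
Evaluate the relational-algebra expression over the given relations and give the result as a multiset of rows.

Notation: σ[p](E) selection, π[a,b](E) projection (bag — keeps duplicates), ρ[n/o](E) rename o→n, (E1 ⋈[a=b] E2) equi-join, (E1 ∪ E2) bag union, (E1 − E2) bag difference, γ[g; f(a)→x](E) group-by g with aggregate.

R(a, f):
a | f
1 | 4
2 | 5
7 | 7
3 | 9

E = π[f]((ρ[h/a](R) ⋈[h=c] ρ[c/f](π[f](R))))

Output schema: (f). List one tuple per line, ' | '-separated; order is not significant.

Per-node cardinality:
  R → 4
  ρ[h/a](R) → 4
  R → 4
  π[f](R) → 4
  ρ[c/f](π[f](R)) → 4
  (ρ[h/a](R) ⋈[h=c] ρ[c/f](π[f](R))) → 1
  π[f]((ρ[h/a](R) ⋈[h=c] ρ[c/f](π[f](R)))) → 1

== RESULT ==
f
7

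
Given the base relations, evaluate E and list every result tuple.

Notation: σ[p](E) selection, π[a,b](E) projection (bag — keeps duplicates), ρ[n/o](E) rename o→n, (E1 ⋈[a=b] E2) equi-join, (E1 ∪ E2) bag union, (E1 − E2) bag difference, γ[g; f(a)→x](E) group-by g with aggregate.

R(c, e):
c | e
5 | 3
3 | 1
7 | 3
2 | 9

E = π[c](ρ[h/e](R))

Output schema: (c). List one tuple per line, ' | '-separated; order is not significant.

Stepwise |·|:
  R → 4
  ρ[h/e](R) → 4
  π[c](ρ[h/e](R)) → 4

== RESULT ==
c
2
3
5
7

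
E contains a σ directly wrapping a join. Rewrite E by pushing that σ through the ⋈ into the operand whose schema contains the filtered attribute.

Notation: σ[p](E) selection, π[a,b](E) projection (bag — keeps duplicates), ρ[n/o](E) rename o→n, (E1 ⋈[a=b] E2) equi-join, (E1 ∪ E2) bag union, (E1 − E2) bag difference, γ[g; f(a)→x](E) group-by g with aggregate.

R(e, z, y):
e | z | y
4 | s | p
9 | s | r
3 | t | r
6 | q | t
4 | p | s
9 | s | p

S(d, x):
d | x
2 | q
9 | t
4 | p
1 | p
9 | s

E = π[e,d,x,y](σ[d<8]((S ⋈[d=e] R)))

σ filters on d, owned by the left side.
E' = π[e,d,x,y]((σ[d<8](S) ⋈[d=e] R))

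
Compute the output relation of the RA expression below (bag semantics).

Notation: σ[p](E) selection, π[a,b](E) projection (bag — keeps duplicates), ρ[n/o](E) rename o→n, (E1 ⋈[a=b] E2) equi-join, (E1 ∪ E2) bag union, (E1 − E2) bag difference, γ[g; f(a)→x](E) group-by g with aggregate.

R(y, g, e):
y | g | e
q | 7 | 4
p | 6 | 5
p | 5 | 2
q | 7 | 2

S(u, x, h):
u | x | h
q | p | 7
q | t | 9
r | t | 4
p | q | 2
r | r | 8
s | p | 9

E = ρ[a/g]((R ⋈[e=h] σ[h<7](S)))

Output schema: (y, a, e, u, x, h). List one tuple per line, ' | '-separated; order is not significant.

Per-node cardinality:
  R → 4
  S → 6
  σ[h<7](S) → 2
  (R ⋈[e=h] σ[h<7](S)) → 3
  ρ[a/g]((R ⋈[e=h] σ[h<7](S))) → 3

== RESULT ==
y | a | e | u | x | h
p | 5 | 2 | p | q | 2
q | 7 | 2 | p | q | 2
q | 7 | 4 | r | t | 4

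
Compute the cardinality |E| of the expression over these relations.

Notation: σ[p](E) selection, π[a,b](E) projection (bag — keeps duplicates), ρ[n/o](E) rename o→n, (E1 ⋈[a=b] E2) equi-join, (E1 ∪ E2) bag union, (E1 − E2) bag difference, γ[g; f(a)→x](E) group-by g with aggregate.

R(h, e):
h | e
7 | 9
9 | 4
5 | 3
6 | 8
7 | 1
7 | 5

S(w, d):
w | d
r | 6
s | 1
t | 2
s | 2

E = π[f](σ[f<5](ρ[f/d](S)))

Row counts bottom-up:
  S → 4
  ρ[f/d](S) → 4
  σ[f<5](ρ[f/d](S)) → 3
  π[f](σ[f<5](ρ[f/d](S))) → 3

|E| = 3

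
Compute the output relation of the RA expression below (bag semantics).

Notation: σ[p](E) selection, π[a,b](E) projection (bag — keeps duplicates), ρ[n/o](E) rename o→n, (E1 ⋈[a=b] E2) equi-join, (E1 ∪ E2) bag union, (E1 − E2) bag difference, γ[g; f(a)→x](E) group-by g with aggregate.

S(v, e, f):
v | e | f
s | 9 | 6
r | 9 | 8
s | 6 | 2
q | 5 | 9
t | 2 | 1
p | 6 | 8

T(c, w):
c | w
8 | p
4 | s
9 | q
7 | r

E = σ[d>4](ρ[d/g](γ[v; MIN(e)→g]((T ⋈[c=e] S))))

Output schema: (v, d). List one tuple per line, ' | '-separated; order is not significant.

Per-node cardinality:
  T → 4
  S → 6
  (T ⋈[c=e] S) → 2
  γ[v; MIN(e)→g]((T ⋈[c=e] S)) → 2
  ρ[d/g](γ[v; MIN(e)→g]((T ⋈[c=e] S))) → 2
  σ[d>4](ρ[d/g](γ[v; MIN(e)→g]((T ⋈[c=e] S)))) → 2

== RESULT ==
v | d
r | 9
s | 9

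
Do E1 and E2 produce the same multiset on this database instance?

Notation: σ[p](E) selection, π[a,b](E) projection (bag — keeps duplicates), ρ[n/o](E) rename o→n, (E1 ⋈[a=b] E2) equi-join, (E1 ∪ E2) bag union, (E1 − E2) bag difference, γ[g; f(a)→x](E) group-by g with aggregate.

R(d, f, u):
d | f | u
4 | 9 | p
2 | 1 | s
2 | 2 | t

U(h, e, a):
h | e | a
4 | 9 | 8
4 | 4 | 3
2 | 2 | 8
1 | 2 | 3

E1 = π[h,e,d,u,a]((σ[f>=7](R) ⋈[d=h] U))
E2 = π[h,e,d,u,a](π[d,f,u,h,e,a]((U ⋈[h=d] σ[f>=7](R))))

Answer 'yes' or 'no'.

E1 per-node cardinality:
  R → 3
  σ[f>=7](R) → 1
  U → 4
  (σ[f>=7](R) ⋈[d=h] U) → 2
  π[h,e,d,u,a]((σ[f>=7](R) ⋈[d=h] U)) → 2
E2 per-node cardinality:
  U → 4
  R → 3
  σ[f>=7](R) → 1
  (U ⋈[h=d] σ[f>=7](R)) → 2
  π[d,f,u,h,e,a]((U ⋈[h=d] σ[f>=7](R))) → 2
  π[h,e,d,u,a](π[d,f,u,h,e,a]((U ⋈[h=d] σ[f>=7](R)))) → 2

E1 and E2 produce the same multiset:
h | e | d | u | a
4 | 4 | 4 | p | 3
4 | 9 | 4 | p | 8

yes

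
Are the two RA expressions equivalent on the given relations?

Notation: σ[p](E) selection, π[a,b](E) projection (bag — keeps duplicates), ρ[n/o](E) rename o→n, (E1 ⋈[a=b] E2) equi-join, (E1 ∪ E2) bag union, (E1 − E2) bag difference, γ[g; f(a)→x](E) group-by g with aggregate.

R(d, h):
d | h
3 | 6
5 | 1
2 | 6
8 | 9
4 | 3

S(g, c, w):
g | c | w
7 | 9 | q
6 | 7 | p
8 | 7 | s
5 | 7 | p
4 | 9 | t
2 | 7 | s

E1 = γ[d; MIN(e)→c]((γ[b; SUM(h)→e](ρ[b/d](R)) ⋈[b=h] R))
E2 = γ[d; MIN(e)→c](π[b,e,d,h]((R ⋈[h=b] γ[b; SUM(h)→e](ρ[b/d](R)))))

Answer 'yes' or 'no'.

E1 per-node cardinality:
  R → 5
  ρ[b/d](R) → 5
  γ[b; SUM(h)→e](ρ[b/d](R)) → 5
  R → 5
  (γ[b; SUM(h)→e](ρ[b/d](R)) ⋈[b=h] R) → 1
  γ[d; MIN(e)→c]((γ[b; SUM(h)→e](ρ[b/d](R)) ⋈[b=h] R)) → 1
E2 per-node cardinality:
  R → 5
  R → 5
  ρ[b/d](R) → 5
  γ[b; SUM(h)→e](ρ[b/d](R)) → 5
  (R ⋈[h=b] γ[b; SUM(h)→e](ρ[b/d](R))) → 1
  π[b,e,d,h]((R ⋈[h=b] γ[b; SUM(h)→e](ρ[b/d](R)))) → 1
  γ[d; MIN(e)→c](π[b,e,d,h]((R ⋈[h=b] γ[b; SUM(h)→e](ρ[b/d](R))))) → 1

E1 and E2 produce the same multiset:
d | c
4 | 6

yes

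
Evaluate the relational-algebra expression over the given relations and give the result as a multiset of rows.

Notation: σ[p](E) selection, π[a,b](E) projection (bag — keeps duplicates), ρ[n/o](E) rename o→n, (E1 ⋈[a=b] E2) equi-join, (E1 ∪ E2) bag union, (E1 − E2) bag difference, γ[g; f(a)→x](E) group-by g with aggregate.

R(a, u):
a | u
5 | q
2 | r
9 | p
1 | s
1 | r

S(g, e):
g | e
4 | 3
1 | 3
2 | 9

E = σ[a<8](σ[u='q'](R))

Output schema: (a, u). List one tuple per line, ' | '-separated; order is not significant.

Row counts bottom-up:
  R → 5
  σ[u='q'](R) → 1
  σ[a<8](σ[u='q'](R)) → 1

== RESULT ==
a | u
5 | q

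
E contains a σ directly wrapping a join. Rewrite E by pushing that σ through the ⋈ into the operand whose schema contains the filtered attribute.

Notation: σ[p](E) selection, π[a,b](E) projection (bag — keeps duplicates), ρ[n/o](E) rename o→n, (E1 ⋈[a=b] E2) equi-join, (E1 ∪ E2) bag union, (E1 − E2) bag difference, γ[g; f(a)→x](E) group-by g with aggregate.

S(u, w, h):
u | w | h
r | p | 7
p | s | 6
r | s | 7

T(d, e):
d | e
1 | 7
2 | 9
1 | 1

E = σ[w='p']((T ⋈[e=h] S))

σ filters on w, owned by the right side.
E' = (T ⋈[e=h] σ[w='p'](S))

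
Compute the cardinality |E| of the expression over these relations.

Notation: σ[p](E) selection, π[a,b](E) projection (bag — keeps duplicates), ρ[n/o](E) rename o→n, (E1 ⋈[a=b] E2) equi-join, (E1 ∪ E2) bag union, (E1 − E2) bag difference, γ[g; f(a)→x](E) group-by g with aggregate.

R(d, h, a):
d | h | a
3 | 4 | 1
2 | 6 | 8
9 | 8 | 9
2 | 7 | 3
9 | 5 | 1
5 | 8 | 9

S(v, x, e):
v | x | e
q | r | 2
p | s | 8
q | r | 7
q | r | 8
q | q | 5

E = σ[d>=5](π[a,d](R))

Stepwise |·|:
  R → 6
  π[a,d](R) → 6
  σ[d>=5](π[a,d](R)) → 3

|E| = 3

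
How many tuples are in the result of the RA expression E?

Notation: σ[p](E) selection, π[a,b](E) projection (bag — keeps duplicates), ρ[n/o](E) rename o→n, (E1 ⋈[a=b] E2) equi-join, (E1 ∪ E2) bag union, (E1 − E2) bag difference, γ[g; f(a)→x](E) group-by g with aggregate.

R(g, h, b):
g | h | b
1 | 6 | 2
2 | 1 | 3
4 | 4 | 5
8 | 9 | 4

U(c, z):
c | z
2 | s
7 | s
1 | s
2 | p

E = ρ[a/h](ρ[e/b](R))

Row counts bottom-up:
  R → 4
  ρ[e/b](R) → 4
  ρ[a/h](ρ[e/b](R)) → 4

|E| = 4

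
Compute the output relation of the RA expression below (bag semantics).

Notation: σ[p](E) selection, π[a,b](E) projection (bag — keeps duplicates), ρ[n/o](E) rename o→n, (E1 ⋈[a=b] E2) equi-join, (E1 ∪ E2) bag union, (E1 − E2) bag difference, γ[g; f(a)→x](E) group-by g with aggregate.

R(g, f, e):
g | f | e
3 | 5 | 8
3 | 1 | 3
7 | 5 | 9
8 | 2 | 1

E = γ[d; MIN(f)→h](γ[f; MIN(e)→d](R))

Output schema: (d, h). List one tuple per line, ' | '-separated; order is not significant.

Row counts bottom-up:
  R → 4
  γ[f; MIN(e)→d](R) → 3
  γ[d; MIN(f)→h](γ[f; MIN(e)→d](R)) → 3

== RESULT ==
d | h
1 | 2
3 | 1
8 | 5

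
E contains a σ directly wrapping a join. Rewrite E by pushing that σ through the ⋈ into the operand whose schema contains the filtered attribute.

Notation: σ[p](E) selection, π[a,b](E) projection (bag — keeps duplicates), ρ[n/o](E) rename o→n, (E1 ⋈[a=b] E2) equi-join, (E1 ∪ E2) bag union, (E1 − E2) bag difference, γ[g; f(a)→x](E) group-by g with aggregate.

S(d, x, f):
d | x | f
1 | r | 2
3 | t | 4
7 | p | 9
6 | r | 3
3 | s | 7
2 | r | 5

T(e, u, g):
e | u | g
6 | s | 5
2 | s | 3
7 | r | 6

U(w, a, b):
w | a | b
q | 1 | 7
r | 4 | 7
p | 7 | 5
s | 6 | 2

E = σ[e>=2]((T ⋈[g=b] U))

σ filters on e, owned by the left side.
E' = (σ[e>=2](T) ⋈[g=b] U)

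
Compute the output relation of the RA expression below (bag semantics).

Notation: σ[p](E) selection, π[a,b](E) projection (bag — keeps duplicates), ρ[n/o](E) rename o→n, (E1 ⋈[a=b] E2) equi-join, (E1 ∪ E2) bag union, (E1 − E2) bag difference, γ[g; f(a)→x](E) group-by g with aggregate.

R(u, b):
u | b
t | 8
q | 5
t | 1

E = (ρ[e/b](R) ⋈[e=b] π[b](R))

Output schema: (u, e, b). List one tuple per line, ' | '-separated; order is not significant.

Subexpression sizes:
  R → 3
  ρ[e/b](R) → 3
  R → 3
  π[b](R) → 3
  (ρ[e/b](R) ⋈[e=b] π[b](R)) → 3

== RESULT ==
u | e | b
q | 5 | 5
t | 1 | 1
t | 8 | 8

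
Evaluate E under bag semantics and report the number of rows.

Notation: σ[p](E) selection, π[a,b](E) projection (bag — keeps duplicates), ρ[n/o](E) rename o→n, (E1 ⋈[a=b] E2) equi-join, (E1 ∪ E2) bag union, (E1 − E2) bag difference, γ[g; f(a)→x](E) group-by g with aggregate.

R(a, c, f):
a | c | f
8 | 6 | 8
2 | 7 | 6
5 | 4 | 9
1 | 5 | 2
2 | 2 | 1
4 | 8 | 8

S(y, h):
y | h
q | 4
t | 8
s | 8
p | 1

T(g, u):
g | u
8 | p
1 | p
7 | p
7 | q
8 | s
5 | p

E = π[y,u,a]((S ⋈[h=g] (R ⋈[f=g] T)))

Row counts bottom-up:
  S → 4
  R → 6
  T → 6
  (R ⋈[f=g] T) → 5
  (S ⋈[h=g] (R ⋈[f=g] T)) → 9
  π[y,u,a]((S ⋈[h=g] (R ⋈[f=g] T))) → 9

|E| = 9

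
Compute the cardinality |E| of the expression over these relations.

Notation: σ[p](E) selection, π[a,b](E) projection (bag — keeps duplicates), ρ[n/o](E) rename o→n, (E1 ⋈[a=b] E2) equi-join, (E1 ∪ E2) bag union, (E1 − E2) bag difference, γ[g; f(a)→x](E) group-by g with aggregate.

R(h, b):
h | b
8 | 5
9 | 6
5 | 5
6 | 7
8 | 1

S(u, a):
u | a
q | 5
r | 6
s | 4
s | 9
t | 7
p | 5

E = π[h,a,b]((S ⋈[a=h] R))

Subexpression sizes:
  S → 6
  R → 5
  (S ⋈[a=h] R) → 4
  π[h,a,b]((S ⋈[a=h] R)) → 4

|E| = 4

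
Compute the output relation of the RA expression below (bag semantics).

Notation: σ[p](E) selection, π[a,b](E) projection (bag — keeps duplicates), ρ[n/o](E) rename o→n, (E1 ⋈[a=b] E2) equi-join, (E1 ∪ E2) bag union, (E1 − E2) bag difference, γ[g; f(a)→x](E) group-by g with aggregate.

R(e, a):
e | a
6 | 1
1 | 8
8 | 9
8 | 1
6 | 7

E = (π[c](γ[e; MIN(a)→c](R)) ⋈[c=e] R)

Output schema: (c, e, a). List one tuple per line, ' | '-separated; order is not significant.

Subexpression sizes:
  R → 5
  γ[e; MIN(a)→c](R) → 3
  π[c](γ[e; MIN(a)→c](R)) → 3
  R → 5
  (π[c](γ[e; MIN(a)→c](R)) ⋈[c=e] R) → 4

== RESULT ==
c | e | a
1 | 1 | 8
1 | 1 | 8
8 | 8 | 1
8 | 8 | 9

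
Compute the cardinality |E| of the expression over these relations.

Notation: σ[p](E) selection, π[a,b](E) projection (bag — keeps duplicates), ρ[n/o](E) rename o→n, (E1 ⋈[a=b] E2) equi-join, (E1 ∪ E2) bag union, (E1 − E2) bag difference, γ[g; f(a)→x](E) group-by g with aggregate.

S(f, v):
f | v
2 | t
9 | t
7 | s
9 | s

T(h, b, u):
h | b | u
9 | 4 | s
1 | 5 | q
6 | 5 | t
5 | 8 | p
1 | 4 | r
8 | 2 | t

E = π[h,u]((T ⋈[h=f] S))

Subexpression sizes:
  T → 6
  S → 4
  (T ⋈[h=f] S) → 2
  π[h,u]((T ⋈[h=f] S)) → 2

|E| = 2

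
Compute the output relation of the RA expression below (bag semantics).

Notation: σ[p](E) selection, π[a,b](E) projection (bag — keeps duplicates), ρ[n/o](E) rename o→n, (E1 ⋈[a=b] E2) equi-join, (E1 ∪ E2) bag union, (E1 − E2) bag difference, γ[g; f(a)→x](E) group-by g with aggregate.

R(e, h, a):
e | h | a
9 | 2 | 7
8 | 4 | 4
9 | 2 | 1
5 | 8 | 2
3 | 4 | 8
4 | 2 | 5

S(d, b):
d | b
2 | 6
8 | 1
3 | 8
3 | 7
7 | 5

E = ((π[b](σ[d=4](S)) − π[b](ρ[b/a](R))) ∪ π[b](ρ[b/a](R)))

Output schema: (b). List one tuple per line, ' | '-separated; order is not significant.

Subexpression sizes:
  S → 5
  σ[d=4](S) → 0
  π[b](σ[d=4](S)) → 0
  R → 6
  ρ[b/a](R) → 6
  π[b](ρ[b/a](R)) → 6
  (π[b](σ[d=4](S)) − π[b](ρ[b/a](R))) → 0
  R → 6
  ρ[b/a](R) → 6
  π[b](ρ[b/a](R)) → 6
  ((π[b](σ[d=4](S)) − π[b](ρ[b/a](R))) ∪ π[b](ρ[b/a](R))) → 6

== RESULT ==
b
1
2
4
5
7
8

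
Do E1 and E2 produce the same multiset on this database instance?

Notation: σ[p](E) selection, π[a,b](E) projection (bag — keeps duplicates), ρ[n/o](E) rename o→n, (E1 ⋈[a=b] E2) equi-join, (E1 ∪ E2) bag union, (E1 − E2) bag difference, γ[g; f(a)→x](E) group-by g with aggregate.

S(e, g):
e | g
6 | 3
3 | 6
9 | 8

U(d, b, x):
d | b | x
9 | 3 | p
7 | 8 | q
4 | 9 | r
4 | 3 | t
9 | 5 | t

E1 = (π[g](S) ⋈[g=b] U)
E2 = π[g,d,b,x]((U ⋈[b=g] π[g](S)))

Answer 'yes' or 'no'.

E1 stepwise |·|:
  S → 3
  π[g](S) → 3
  U → 5
  (π[g](S) ⋈[g=b] U) → 3
E2 stepwise |·|:
  U → 5
  S → 3
  π[g](S) → 3
  (U ⋈[b=g] π[g](S)) → 3
  π[g,d,b,x]((U ⋈[b=g] π[g](S))) → 3

E1 and E2 produce the same multiset:
g | d | b | x
3 | 4 | 3 | t
3 | 9 | 3 | p
8 | 7 | 8 | q

yes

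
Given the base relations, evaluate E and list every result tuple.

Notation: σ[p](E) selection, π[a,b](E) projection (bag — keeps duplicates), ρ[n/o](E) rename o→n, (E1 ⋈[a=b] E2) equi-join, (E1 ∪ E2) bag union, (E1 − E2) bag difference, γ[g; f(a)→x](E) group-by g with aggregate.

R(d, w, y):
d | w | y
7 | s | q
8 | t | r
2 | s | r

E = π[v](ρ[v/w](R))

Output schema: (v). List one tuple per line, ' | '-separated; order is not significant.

Subexpression sizes:
  R → 3
  ρ[v/w](R) → 3
  π[v](ρ[v/w](R)) → 3

== RESULT ==
v
s
s
t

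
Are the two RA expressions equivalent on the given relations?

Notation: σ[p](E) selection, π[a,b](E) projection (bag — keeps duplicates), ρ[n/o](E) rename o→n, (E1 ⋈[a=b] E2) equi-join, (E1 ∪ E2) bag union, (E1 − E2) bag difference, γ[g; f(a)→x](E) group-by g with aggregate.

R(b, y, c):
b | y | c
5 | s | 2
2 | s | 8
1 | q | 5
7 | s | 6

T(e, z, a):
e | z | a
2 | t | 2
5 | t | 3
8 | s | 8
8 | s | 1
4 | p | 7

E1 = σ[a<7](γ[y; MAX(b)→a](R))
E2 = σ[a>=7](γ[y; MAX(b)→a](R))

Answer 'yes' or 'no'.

E1 per-node cardinality:
  R → 4
  γ[y; MAX(b)→a](R) → 2
  σ[a<7](γ[y; MAX(b)→a](R)) → 1
E2 per-node cardinality:
  R → 4
  γ[y; MAX(b)→a](R) → 2
  σ[a>=7](γ[y; MAX(b)→a](R)) → 1

E1 result:
y | a
q | 1
E2 result:
y | a
s | 7
Witness: ('s', 7) appears 0× in E1 but 1× in E2.

no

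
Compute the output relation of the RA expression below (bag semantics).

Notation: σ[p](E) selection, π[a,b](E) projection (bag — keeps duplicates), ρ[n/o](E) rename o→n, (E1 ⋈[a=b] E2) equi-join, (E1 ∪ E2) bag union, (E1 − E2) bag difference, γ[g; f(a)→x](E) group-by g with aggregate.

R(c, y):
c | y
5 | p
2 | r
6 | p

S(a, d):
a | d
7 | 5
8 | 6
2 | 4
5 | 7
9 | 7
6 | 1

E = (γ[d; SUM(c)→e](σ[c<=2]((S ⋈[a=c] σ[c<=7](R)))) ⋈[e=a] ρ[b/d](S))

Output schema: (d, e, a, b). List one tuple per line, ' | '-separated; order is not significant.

Subexpression sizes:
  S → 6
  R → 3
  σ[c<=7](R) → 3
  (S ⋈[a=c] σ[c<=7](R)) → 3
  σ[c<=2]((S ⋈[a=c] σ[c<=7](R))) → 1
  γ[d; SUM(c)→e](σ[c<=2]((S ⋈[a=c] σ[c<=7](R)))) → 1
  S → 6
  ρ[b/d](S) → 6
  (γ[d; SUM(c)→e](σ[c<=2]((S ⋈[a=c] σ[c<=7](R)))) ⋈[e=a] ρ[b/d](S)) → 1

== RESULT ==
d | e | a | b
4 | 2 | 2 | 4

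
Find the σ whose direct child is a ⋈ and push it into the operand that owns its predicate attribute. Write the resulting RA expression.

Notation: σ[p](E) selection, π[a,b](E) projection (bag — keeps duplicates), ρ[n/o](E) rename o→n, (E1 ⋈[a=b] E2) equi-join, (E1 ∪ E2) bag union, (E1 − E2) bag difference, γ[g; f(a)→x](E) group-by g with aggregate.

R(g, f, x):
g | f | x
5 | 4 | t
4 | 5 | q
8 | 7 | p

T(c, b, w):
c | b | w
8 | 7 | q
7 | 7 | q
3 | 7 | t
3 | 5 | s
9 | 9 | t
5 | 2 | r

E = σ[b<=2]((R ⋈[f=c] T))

σ filters on b, owned by the right side.
E' = (R ⋈[f=c] σ[b<=2](T))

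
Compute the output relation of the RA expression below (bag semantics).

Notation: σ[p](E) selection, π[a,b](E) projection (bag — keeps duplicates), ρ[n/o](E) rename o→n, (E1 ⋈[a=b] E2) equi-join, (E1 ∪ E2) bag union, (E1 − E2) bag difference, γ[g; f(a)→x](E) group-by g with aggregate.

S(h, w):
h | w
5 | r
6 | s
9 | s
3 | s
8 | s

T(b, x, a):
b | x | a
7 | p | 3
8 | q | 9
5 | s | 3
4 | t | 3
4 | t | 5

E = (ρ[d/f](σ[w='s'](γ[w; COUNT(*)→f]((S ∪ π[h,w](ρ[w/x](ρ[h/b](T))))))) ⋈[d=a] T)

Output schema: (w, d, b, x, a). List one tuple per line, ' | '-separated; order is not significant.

Row counts bottom-up:
  S → 5
  T → 5
  ρ[h/b](T) → 5
  ρ[w/x](ρ[h/b](T)) → 5
  π[h,w](ρ[w/x](ρ[h/b](T))) → 5
  (S ∪ π[h,w](ρ[w/x](ρ[h/b](T)))) → 10
  γ[w; COUNT(*)→f]((S ∪ π[h,w](ρ[w/x](ρ[h/b](T))))) → 5
  σ[w='s'](γ[w; COUNT(*)→f]((S ∪ π[h,w](ρ[w/x](ρ[h/b](T)))))) → 1
  ρ[d/f](σ[w='s'](γ[w; COUNT(*)→f]((S ∪ π[h,w](ρ[w/x](ρ[h/b](T))))))) → 1
  T → 5
  (ρ[d/f](σ[w='s'](γ[w; COUNT(*)→f]((S ∪ π[h,w](ρ[w/x](ρ[h/b](T))))))) ⋈[d=a] T) → 1

== RESULT ==
w | d | b | x | a
s | 5 | 4 | t | 5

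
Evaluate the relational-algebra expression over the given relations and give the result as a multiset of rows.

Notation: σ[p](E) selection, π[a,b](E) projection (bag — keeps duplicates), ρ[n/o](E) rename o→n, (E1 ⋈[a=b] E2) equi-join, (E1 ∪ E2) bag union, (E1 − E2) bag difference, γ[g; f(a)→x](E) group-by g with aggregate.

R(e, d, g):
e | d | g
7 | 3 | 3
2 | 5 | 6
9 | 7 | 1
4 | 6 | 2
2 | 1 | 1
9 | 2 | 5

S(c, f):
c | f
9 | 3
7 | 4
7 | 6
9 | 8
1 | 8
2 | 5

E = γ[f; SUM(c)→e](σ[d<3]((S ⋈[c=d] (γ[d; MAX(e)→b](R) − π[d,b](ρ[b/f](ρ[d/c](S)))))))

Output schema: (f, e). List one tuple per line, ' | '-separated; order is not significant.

Per-node cardinality:
  S → 6
  R → 6
  γ[d; MAX(e)→b](R) → 6
  S → 6
  ρ[d/c](S) → 6
  ρ[b/f](ρ[d/c](S)) → 6
  π[d,b](ρ[b/f](ρ[d/c](S))) → 6
  (γ[d; MAX(e)→b](R) − π[d,b](ρ[b/f](ρ[d/c](S)))) → 6
  (S ⋈[c=d] (γ[d; MAX(e)→b](R) − π[d,b](ρ[b/f](ρ[d/c](S))))) → 4
  σ[d<3]((S ⋈[c=d] (γ[d; MAX(e)→b](R) − π[d,b](ρ[b/f](ρ[d/c](S)))))) → 2
  γ[f; SUM(c)→e](σ[d<3]((S ⋈[c=d] (γ[d; MAX(e)→b](R) − π[d,b](ρ[b/f](ρ[d/c](S))))))) → 2

== RESULT ==
f | e
5 | 2
8 | 1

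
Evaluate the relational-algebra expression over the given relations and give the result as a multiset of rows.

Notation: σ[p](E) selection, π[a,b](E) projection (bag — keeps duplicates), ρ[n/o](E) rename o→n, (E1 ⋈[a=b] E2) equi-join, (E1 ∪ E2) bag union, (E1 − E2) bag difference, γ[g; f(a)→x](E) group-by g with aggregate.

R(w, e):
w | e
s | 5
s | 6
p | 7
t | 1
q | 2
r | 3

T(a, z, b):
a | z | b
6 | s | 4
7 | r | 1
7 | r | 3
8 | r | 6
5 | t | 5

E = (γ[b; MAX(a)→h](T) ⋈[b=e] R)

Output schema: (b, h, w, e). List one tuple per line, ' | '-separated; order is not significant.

Row counts bottom-up:
  T → 5
  γ[b; MAX(a)→h](T) → 5
  R → 6
  (γ[b; MAX(a)→h](T) ⋈[b=e] R) → 4

== RESULT ==
b | h | w | e
1 | 7 | t | 1
3 | 7 | r | 3
5 | 5 | s | 5
6 | 8 | s | 6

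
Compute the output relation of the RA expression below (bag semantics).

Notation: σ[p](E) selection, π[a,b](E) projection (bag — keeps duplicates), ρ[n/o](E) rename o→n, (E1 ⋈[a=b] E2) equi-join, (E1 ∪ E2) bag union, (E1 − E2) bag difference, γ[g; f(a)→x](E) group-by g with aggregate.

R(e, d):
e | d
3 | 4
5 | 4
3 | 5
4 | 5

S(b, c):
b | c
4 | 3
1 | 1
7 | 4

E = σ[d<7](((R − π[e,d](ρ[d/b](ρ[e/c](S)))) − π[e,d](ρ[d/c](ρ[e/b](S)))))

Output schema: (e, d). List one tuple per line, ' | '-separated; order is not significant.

Subexpression sizes:
  R → 4
  S → 3
  ρ[e/c](S) → 3
  ρ[d/b](ρ[e/c](S)) → 3
  π[e,d](ρ[d/b](ρ[e/c](S))) → 3
  (R − π[e,d](ρ[d/b](ρ[e/c](S)))) → 3
  S → 3
  ρ[e/b](S) → 3
  ρ[d/c](ρ[e/b](S)) → 3
  π[e,d](ρ[d/c](ρ[e/b](S))) → 3
  ((R − π[e,d](ρ[d/b](ρ[e/c](S)))) − π[e,d](ρ[d/c](ρ[e/b](S)))) → 3
  σ[d<7](((R − π[e,d](ρ[d/b](ρ[e/c](S)))) − π[e,d](ρ[d/c](ρ[e/b](S))))) → 3

== RESULT ==
e | d
3 | 5
4 | 5
5 | 4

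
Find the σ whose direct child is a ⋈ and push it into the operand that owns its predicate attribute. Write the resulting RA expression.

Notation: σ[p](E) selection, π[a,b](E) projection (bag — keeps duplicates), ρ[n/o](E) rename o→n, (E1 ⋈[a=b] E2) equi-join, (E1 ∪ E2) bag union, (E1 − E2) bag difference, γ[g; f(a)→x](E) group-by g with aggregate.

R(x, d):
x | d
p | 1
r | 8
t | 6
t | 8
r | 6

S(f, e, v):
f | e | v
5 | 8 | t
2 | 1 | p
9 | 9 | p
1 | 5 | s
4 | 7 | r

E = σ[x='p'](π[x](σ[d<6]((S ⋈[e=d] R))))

σ filters on d, owned by the right side.
E' = σ[x='p'](π[x]((S ⋈[e=d] σ[d<6](R))))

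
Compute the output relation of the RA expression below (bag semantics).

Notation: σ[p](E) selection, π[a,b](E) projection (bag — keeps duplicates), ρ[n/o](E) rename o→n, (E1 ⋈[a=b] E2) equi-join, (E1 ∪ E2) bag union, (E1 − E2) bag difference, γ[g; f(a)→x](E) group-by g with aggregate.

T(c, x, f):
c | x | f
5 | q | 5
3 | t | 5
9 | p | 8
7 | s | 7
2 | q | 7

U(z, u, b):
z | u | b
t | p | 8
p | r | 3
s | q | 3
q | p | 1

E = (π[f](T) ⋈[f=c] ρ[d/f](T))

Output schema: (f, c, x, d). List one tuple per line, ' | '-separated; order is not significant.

Row counts bottom-up:
  T → 5
  π[f](T) → 5
  T → 5
  ρ[d/f](T) → 5
  (π[f](T) ⋈[f=c] ρ[d/f](T)) → 4

== RESULT ==
f | c | x | d
5 | 5 | q | 5
5 | 5 | q | 5
7 | 7 | s | 7
7 | 7 | s | 7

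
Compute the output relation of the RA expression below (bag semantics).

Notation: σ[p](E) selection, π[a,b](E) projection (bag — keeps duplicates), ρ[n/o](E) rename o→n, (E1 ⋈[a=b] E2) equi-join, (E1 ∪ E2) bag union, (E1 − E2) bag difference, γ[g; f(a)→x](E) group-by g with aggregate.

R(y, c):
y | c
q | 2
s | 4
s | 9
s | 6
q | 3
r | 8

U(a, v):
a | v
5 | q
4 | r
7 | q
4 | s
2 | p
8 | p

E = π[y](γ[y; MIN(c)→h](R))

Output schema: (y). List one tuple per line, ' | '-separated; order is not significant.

Per-node cardinality:
  R → 6
  γ[y; MIN(c)→h](R) → 3
  π[y](γ[y; MIN(c)→h](R)) → 3

== RESULT ==
y
q
r
s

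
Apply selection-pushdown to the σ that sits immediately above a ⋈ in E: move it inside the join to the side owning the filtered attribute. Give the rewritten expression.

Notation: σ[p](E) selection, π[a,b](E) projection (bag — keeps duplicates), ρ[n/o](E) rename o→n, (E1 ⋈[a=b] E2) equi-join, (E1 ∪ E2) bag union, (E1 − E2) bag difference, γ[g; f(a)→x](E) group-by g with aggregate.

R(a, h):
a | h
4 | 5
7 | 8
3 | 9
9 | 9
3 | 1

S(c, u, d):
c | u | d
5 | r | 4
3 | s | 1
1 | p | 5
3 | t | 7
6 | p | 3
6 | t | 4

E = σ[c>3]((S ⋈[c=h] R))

σ filters on c, owned by the left side.
E' = (σ[c>3](S) ⋈[c=h] R)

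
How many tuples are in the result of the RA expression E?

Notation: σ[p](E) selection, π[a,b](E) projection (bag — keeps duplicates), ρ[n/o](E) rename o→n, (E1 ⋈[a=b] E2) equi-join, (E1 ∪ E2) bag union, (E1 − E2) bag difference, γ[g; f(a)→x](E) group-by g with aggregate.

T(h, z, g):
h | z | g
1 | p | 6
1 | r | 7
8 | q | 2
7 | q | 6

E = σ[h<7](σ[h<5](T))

Row counts bottom-up:
  T → 4
  σ[h<5](T) → 2
  σ[h<7](σ[h<5](T)) → 2

|E| = 2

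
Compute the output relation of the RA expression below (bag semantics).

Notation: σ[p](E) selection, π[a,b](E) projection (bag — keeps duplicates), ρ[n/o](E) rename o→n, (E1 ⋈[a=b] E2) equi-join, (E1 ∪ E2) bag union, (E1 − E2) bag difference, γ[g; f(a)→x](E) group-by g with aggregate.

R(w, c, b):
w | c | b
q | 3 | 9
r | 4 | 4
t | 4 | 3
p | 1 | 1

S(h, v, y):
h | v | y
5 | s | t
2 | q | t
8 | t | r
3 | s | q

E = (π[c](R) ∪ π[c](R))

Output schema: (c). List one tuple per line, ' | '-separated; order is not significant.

Subexpression sizes:
  R → 4
  π[c](R) → 4
  R → 4
  π[c](R) → 4
  (π[c](R) ∪ π[c](R)) → 8

== RESULT ==
c
1
1
3
3
4
4
4
4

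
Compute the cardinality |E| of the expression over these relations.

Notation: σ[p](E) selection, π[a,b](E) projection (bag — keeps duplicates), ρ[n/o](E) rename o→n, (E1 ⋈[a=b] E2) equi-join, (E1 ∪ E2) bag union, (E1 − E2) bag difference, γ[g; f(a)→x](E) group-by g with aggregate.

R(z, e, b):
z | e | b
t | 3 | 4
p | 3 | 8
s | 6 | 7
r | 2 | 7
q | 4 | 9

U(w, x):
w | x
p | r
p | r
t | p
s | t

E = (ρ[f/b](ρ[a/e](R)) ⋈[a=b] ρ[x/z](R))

Row counts bottom-up:
  R → 5
  ρ[a/e](R) → 5
  ρ[f/b](ρ[a/e](R)) → 5
  R → 5
  ρ[x/z](R) → 5
  (ρ[f/b](ρ[a/e](R)) ⋈[a=b] ρ[x/z](R)) → 1

|E| = 1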